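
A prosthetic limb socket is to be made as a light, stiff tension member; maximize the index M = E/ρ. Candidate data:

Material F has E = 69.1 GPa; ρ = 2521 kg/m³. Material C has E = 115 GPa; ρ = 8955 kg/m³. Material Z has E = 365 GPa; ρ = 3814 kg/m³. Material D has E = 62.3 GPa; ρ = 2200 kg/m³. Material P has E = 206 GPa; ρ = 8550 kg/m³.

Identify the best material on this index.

Computing M directly (units already consistent):
  material Z: M = 95.7 MN·m/kg
  material D: M = 28.3 MN·m/kg
  material F: M = 27.4 MN·m/kg
  material P: M = 24.1 MN·m/kg
  material C: M = 12.8 MN·m/kg
The maximum is for material Z.

material Z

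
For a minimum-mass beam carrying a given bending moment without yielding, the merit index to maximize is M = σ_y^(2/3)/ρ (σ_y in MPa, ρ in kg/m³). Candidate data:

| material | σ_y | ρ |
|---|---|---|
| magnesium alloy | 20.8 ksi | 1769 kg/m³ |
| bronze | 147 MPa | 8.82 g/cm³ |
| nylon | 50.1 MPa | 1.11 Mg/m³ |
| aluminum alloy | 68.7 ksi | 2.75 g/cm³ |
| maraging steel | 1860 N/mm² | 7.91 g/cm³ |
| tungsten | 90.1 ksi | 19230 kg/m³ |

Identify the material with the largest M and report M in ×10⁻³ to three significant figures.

aluminum alloy, M = 22.1×10⁻³

Putting every candidate on a common basis:
  magnesium alloy: σ_y = 143.4 MPa, ρ = 1769 kg/m³
  bronze: σ_y = 147.0 MPa, ρ = 8820 kg/m³
  nylon: σ_y = 50.10 MPa, ρ = 1110 kg/m³
  aluminum alloy: σ_y = 473.7 MPa, ρ = 2750 kg/m³
  maraging steel: σ_y = 1860 MPa, ρ = 7910 kg/m³
  tungsten: σ_y = 621.2 MPa, ρ = 19230 kg/m³
  aluminum alloy: M = 22.1×10⁻³
  maraging steel: M = 19.1×10⁻³
  magnesium alloy: M = 15.5×10⁻³
  nylon: M = 12.2×10⁻³
  tungsten: M = 3.79×10⁻³
  bronze: M = 3.16×10⁻³
Aluminum alloy ranks first.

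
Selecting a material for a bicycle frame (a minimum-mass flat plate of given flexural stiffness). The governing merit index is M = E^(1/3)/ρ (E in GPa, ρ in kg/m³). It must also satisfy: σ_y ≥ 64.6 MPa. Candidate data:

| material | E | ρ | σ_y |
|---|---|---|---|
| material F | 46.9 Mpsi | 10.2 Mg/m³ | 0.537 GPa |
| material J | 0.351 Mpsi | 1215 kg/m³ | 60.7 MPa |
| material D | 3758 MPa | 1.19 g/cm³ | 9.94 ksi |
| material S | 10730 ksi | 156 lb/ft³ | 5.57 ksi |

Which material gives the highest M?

Screen on constraints: σ_y ≥ 64.6 MPa. Survivors: material F, material D.
In SI units:
  material F: E = 323.4 GPa, ρ = 10200 kg/m³
  material D: E = 3.758 GPa, ρ = 1190 kg/m³
  material D: M = 1.31×10⁻³
  material F: M = 0.673×10⁻³
Material D has the largest M.

material D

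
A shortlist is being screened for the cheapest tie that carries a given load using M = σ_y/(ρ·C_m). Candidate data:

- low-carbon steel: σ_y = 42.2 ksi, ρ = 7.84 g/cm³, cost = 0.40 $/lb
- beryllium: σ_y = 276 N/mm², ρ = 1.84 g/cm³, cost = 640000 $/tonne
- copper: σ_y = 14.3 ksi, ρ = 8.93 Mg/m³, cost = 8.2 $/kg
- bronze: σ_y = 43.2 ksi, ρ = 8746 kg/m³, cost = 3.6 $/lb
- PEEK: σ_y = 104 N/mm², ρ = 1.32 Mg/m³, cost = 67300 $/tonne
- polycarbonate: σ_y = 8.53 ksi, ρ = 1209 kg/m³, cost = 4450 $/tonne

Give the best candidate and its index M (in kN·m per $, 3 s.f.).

Putting every candidate on a common basis:
  low-carbon steel: σ_y = 291.0 MPa, ρ = 7840 kg/m³, cost = 0.8818 $/kg
  beryllium: σ_y = 276.0 MPa, ρ = 1840 kg/m³, cost = 640.0 $/kg
  copper: σ_y = 98.60 MPa, ρ = 8930 kg/m³, cost = 8.200 $/kg
  bronze: σ_y = 297.9 MPa, ρ = 8746 kg/m³, cost = 7.937 $/kg
  PEEK: σ_y = 104.0 MPa, ρ = 1320 kg/m³, cost = 67.30 $/kg
  polycarbonate: σ_y = 58.81 MPa, ρ = 1209 kg/m³, cost = 4.450 $/kg
  low-carbon steel: M = 42.1 kN·m per $
  polycarbonate: M = 10.9 kN·m per $
  bronze: M = 4.29 kN·m per $
  copper: M = 1.35 kN·m per $
  PEEK: M = 1.17 kN·m per $
  beryllium: M = 0.234 kN·m per $
The maximum is for low-carbon steel.

low-carbon steel, M = 42.1 kN·m per $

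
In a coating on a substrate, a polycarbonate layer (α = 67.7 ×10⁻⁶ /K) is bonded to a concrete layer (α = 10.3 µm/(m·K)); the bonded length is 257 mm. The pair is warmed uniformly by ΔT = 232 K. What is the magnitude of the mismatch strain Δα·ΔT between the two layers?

Δα = |67.7 − 10.3|×10⁻⁶/K = 57.4×10⁻⁶/K.
Mismatch strain = Δα·ΔT = 57.4×10⁻⁶ × 232.0 = 0.0133.

0.0133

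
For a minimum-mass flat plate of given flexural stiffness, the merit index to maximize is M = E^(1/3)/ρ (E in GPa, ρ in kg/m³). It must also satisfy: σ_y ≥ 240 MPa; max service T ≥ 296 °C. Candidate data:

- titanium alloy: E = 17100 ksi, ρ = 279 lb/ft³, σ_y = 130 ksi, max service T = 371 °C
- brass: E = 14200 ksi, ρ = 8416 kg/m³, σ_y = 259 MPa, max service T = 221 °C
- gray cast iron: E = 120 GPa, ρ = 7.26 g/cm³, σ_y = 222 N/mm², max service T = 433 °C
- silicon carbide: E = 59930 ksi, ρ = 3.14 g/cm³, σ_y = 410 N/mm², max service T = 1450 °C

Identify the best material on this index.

Screen on constraints: σ_y ≥ 240 MPa; max service T ≥ 296 °C. Survivors: titanium alloy, silicon carbide.
In SI units:
  titanium alloy: E = 117.9 GPa, ρ = 4469 kg/m³
  silicon carbide: E = 413.2 GPa, ρ = 3140 kg/m³
  silicon carbide: M = 2.37×10⁻³
  titanium alloy: M = 1.10×10⁻³
Highest index: silicon carbide.

silicon carbide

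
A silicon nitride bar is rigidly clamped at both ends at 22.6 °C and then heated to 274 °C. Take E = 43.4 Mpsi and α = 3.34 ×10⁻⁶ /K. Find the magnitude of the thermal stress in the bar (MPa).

251 MPa

E = 43.4 Mpsi = 299.2 GPa.
ΔT = 251.4 K. Constrained thermal stress σ = E·α·ΔT = 299.2×10³ MPa × 3.34×10⁻⁶ × 251.4 = 251 MPa (compressive).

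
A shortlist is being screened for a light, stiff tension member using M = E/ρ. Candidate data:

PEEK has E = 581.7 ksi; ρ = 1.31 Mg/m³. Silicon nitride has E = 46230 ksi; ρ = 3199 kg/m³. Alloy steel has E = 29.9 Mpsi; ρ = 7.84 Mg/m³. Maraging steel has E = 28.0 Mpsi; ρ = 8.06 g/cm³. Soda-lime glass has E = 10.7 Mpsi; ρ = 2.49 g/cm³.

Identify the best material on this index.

Convert each candidate to consistent units, then evaluate M:
  PEEK: E = 4.011 GPa, ρ = 1310 kg/m³
  silicon nitride: E = 318.7 GPa, ρ = 3199 kg/m³
  alloy steel: E = 206.2 GPa, ρ = 7840 kg/m³
  maraging steel: E = 193.1 GPa, ρ = 8060 kg/m³
  soda-lime glass: E = 73.77 GPa, ρ = 2490 kg/m³
  silicon nitride: M = 99.6 MN·m/kg
  soda-lime glass: M = 29.6 MN·m/kg
  alloy steel: M = 26.3 MN·m/kg
  maraging steel: M = 24.0 MN·m/kg
  PEEK: M = 3.06 MN·m/kg
Highest index: silicon nitride.

silicon nitride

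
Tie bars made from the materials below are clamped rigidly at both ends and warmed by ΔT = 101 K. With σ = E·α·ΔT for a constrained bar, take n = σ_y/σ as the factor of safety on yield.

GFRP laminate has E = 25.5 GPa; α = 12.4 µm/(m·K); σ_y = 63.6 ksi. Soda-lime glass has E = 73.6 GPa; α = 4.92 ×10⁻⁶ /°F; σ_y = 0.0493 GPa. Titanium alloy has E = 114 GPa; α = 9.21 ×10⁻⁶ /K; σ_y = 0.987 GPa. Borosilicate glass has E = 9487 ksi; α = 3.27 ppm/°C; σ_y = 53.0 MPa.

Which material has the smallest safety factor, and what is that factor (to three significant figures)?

In consistent units (E in GPa, α in ×10⁻⁶/K, σ_y in MPa):
  GFRP laminate: E = 25.50, α = 12.4, σ_y = 438.5 → σ = 31.9 MPa, n = 13.7
  soda-lime glass: E = 73.60, α = 8.86, σ_y = 49.30 → σ = 65.8 MPa, n = 0.749
  titanium alloy: E = 114.0, α = 9.21, σ_y = 987.0 → σ = 106 MPa, n = 9.31
  borosilicate glass: E = 65.41, α = 3.27, σ_y = 53.00 → σ = 21.6 MPa, n = 2.45
The minimum is soda-lime glass at n = 0.749.

soda-lime glass, n = 0.749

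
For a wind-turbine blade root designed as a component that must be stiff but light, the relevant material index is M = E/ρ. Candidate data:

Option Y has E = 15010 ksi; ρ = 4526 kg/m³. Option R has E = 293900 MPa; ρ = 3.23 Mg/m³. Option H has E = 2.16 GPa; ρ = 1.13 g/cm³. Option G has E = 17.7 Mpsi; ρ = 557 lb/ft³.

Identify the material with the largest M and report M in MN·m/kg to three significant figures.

option R, M = 91.0 MN·m/kg

Convert each candidate to consistent units, then evaluate M:
  option Y: E = 103.5 GPa, ρ = 4526 kg/m³
  option R: E = 293.9 GPa, ρ = 3230 kg/m³
  option H: E = 2.160 GPa, ρ = 1130 kg/m³
  option G: E = 122.0 GPa, ρ = 8922 kg/m³
  option R: M = 91.0 MN·m/kg
  option Y: M = 22.9 MN·m/kg
  option G: M = 13.7 MN·m/kg
  option H: M = 1.91 MN·m/kg
The maximum is for option R.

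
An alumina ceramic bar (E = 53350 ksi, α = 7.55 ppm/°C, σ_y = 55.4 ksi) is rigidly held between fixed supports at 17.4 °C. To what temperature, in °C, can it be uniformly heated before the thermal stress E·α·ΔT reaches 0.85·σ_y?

E = 53350 ksi = 367.8 GPa.
σ_y = 55.4 ksi = 382.0 MPa.
E·α·ΔT = 324.7 MPa ⇒ ΔT = 324.7 / (367.8×10³ × 7.55×10⁻⁶) = 116.9 K.
T = 17.4 + 116.9 = 134.3 °C.

134 °C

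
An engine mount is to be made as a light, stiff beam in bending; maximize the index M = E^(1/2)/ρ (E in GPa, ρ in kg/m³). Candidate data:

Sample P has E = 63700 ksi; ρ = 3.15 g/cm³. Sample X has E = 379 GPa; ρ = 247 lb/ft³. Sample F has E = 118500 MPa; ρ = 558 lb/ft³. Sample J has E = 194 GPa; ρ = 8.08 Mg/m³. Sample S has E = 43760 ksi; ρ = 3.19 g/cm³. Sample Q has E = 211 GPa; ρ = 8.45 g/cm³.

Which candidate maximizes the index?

sample P

Normalizing units and computing the index:
  sample P: E = 439.2 GPa, ρ = 3150 kg/m³
  sample X: E = 379.0 GPa, ρ = 3957 kg/m³
  sample F: E = 118.5 GPa, ρ = 8938 kg/m³
  sample J: E = 194.0 GPa, ρ = 8080 kg/m³
  sample S: E = 301.7 GPa, ρ = 3190 kg/m³
  sample Q: E = 211.0 GPa, ρ = 8450 kg/m³
  sample P: M = 6.65×10⁻³
  sample S: M = 5.45×10⁻³
  sample X: M = 4.92×10⁻³
  sample J: M = 1.72×10⁻³
  sample Q: M = 1.72×10⁻³
  sample F: M = 1.22×10⁻³
Highest index: sample P.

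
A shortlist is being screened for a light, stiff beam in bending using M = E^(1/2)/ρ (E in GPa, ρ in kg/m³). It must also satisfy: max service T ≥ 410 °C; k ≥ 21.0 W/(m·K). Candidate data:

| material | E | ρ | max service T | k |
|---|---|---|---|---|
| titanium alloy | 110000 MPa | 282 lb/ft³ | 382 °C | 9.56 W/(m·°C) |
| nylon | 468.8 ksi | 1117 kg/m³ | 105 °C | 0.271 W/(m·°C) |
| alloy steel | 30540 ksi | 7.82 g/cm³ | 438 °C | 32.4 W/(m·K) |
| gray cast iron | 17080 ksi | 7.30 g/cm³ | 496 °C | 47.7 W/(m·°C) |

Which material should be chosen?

alloy steel

Screen on constraints: max service T ≥ 410 °C; k ≥ 21.0 W/(m·K). Survivors: alloy steel, gray cast iron.
In SI units:
  alloy steel: E = 210.6 GPa, ρ = 7820 kg/m³
  gray cast iron: E = 117.8 GPa, ρ = 7300 kg/m³
  alloy steel: M = 1.86×10⁻³
  gray cast iron: M = 1.49×10⁻³
The maximum is for alloy steel.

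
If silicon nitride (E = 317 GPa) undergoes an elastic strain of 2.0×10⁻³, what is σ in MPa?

634 MPa

σ = E·ε = 317000 MPa × 2.0×10⁻³ = 634 MPa.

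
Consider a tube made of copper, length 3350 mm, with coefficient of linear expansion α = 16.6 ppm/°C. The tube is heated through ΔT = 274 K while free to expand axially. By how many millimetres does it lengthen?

15.2 mm

ΔL = α·L₀·ΔT = 16.6×10⁻⁶ × 3350 mm × 274.0 K = 15.2 mm.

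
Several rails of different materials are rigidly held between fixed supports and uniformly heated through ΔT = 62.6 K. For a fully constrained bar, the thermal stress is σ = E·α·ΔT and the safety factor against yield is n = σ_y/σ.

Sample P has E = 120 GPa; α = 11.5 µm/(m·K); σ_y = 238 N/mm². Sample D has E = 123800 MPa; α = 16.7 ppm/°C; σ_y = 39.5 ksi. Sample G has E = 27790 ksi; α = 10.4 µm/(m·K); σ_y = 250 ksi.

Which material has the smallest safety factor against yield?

sample D

With everything in SI (GPa, ×10⁻⁶/K, MPa):
  sample P: E = 120.0, α = 11.5, σ_y = 238.0 → σ = 86.4 MPa, n = 2.76
  sample D: E = 123.8, α = 16.7, σ_y = 272.3 → σ = 129 MPa, n = 2.10
  sample G: E = 191.6, α = 10.4, σ_y = 1724 → σ = 125 MPa, n = 13.8
Sample D has the lowest safety factor, n = 2.10.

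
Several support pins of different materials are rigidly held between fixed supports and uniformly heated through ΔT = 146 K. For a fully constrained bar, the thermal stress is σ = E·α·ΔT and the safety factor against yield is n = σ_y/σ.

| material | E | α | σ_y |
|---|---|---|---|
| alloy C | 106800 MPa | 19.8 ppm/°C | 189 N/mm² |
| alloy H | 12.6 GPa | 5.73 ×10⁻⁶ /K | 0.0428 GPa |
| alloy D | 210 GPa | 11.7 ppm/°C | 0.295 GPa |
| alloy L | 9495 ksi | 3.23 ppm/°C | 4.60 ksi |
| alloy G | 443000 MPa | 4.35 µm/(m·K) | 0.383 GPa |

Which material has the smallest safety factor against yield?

In consistent units (E in GPa, α in ×10⁻⁶/K, σ_y in MPa):
  alloy C: E = 106.8, α = 19.8, σ_y = 189.0 → σ = 309 MPa, n = 0.612
  alloy H: E = 12.60, α = 5.73, σ_y = 42.80 → σ = 10.5 MPa, n = 4.06
  alloy D: E = 210.0, α = 11.7, σ_y = 295.0 → σ = 359 MPa, n = 0.822
  alloy L: E = 65.47, α = 3.23, σ_y = 31.72 → σ = 30.9 MPa, n = 1.03
  alloy G: E = 443.0, α = 4.35, σ_y = 383.0 → σ = 281 MPa, n = 1.36
The minimum is alloy C at n = 0.612.

alloy C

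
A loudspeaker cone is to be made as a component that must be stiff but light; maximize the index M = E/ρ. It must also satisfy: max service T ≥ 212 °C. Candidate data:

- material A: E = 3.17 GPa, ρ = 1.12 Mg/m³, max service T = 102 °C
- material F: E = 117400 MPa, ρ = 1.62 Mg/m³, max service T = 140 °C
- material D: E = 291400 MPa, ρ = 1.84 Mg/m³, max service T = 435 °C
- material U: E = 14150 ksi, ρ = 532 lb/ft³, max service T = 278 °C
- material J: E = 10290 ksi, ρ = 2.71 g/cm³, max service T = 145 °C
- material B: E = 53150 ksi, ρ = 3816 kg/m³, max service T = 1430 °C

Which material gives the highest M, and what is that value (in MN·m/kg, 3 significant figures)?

Screen on constraints: max service T ≥ 212 °C. Survivors: material D, material U, material B.
After converting to SI:
  material D: E = 291.4 GPa, ρ = 1840 kg/m³
  material U: E = 97.56 GPa, ρ = 8522 kg/m³
  material B: E = 366.5 GPa, ρ = 3816 kg/m³
  material D: M = 158 MN·m/kg
  material B: M = 96.0 MN·m/kg
  material U: M = 11.4 MN·m/kg
The maximum is for material D.

material D, M = 158 MN·m/kg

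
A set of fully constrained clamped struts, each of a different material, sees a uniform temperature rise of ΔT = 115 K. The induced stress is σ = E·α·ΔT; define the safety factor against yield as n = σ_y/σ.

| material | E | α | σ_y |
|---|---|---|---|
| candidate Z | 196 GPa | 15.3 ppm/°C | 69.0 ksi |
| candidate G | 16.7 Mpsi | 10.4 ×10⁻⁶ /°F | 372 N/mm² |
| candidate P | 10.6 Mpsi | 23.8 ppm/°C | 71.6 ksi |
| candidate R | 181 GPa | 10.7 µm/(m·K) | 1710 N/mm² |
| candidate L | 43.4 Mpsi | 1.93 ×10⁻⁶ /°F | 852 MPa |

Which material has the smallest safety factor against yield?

With everything in SI (GPa, ×10⁻⁶/K, MPa):
  candidate Z: E = 196.0, α = 15.3, σ_y = 475.7 → σ = 345 MPa, n = 1.38
  candidate G: E = 115.1, α = 18.7, σ_y = 372.0 → σ = 248 MPa, n = 1.50
  candidate P: E = 73.08, α = 23.8, σ_y = 493.7 → σ = 200 MPa, n = 2.47
  candidate R: E = 181.0, α = 10.7, σ_y = 1710 → σ = 223 MPa, n = 7.68
  candidate L: E = 299.2, α = 3.47, σ_y = 852.0 → σ = 120 MPa, n = 7.13
Candidate Z has the lowest safety factor, n = 1.38.

candidate Z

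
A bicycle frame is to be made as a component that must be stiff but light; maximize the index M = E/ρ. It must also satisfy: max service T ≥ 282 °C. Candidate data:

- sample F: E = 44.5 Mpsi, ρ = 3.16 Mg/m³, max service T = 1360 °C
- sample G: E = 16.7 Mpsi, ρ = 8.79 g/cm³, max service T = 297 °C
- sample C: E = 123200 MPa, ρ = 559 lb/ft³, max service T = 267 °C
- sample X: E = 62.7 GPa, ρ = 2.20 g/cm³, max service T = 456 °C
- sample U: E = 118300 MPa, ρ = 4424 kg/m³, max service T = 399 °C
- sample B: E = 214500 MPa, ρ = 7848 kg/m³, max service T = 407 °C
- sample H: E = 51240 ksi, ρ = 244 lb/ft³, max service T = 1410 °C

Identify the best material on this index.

Screen on constraints: max service T ≥ 282 °C. Survivors: sample F, sample G, sample X, sample U, sample B, sample H.
Normalizing units and computing the index:
  sample F: E = 306.8 GPa, ρ = 3160 kg/m³
  sample G: E = 115.1 GPa, ρ = 8790 kg/m³
  sample X: E = 62.70 GPa, ρ = 2200 kg/m³
  sample U: E = 118.3 GPa, ρ = 4424 kg/m³
  sample B: E = 214.5 GPa, ρ = 7848 kg/m³
  sample H: E = 353.3 GPa, ρ = 3909 kg/m³
  sample F: M = 97.1 MN·m/kg
  sample H: M = 90.4 MN·m/kg
  sample X: M = 28.5 MN·m/kg
  sample B: M = 27.3 MN·m/kg
  sample U: M = 26.7 MN·m/kg
  sample G: M = 13.1 MN·m/kg
Sample F ranks first.

sample F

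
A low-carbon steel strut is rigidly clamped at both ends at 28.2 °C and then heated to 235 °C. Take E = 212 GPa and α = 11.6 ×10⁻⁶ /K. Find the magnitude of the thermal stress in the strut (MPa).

509 MPa

ΔT = 206.8 K. Constrained thermal stress σ = E·α·ΔT = 212.0×10³ MPa × 11.6×10⁻⁶ × 206.8 = 509 MPa (compressive).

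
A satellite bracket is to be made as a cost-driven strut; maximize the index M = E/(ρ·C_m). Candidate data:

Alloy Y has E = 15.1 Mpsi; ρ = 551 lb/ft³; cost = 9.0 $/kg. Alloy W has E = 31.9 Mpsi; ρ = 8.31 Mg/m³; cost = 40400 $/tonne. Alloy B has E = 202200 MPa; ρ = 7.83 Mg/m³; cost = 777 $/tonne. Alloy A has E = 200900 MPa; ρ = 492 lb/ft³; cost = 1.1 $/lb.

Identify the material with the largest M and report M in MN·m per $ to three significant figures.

alloy B, M = 33.2 MN·m per $

Normalizing units and computing the index:
  alloy Y: E = 104.1 GPa, ρ = 8826 kg/m³, cost = 9.000 $/kg
  alloy W: E = 219.9 GPa, ρ = 8310 kg/m³, cost = 40.40 $/kg
  alloy B: E = 202.2 GPa, ρ = 7830 kg/m³, cost = 0.7770 $/kg
  alloy A: E = 200.9 GPa, ρ = 7881 kg/m³, cost = 2.425 $/kg
  alloy B: M = 33.2 MN·m per $
  alloy A: M = 10.5 MN·m per $
  alloy Y: M = 1.31 MN·m per $
  alloy W: M = 0.655 MN·m per $
Alloy B ranks first.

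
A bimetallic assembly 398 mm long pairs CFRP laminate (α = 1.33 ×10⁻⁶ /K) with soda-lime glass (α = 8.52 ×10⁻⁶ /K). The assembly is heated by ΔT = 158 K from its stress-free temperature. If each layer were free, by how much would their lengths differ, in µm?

452 µm

Δα = |1.33 − 8.52|×10⁻⁶/K = 7.19×10⁻⁶/K.
ΔL_mismatch = Δα·L·ΔT = 7.19×10⁻⁶ × 398.0 mm × 158.0 K = 452 µm.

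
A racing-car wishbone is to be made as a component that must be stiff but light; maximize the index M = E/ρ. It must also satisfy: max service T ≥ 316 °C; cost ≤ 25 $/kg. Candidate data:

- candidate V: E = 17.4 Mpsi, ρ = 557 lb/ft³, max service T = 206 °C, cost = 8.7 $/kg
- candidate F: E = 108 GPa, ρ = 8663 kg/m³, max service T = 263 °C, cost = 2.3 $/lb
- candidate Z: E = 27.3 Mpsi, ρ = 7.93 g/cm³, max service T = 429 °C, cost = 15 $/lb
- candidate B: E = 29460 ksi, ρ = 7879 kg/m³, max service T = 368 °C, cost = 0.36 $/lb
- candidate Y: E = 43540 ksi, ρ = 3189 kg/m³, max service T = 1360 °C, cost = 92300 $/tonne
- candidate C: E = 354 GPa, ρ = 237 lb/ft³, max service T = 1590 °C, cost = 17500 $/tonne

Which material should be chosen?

Screen on constraints: max service T ≥ 316 °C; cost ≤ 25 $/kg. Survivors: candidate B, candidate C.
After converting to SI:
  candidate B: E = 203.1 GPa, ρ = 7879 kg/m³
  candidate C: E = 354.0 GPa, ρ = 3796 kg/m³
  candidate C: M = 93.2 MN·m/kg
  candidate B: M = 25.8 MN·m/kg
Candidate C ranks first.

candidate C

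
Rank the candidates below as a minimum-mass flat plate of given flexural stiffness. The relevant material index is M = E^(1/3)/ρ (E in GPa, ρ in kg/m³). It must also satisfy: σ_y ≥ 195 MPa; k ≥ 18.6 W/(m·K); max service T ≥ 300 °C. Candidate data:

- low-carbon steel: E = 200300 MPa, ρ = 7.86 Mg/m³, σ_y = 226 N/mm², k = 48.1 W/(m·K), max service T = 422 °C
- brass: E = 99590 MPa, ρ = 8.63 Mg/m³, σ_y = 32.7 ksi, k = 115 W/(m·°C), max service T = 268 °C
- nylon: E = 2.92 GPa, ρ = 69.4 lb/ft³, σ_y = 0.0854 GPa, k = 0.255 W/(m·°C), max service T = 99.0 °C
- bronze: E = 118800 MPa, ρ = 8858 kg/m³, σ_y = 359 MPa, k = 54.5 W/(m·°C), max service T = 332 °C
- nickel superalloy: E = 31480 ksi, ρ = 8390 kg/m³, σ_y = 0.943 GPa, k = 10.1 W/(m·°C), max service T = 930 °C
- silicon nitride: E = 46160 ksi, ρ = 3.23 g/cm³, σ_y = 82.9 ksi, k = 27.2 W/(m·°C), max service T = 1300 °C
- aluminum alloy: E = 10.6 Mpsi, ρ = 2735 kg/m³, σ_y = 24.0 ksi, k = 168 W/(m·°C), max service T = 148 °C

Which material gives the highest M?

Screen on constraints: σ_y ≥ 195 MPa; k ≥ 18.6 W/(m·K); max service T ≥ 300 °C. Survivors: low-carbon steel, bronze, silicon nitride.
Convert each candidate to consistent units, then evaluate M:
  low-carbon steel: E = 200.3 GPa, ρ = 7860 kg/m³
  bronze: E = 118.8 GPa, ρ = 8858 kg/m³
  silicon nitride: E = 318.3 GPa, ρ = 3230 kg/m³
  silicon nitride: M = 2.11×10⁻³
  low-carbon steel: M = 0.744×10⁻³
  bronze: M = 0.555×10⁻³
Silicon nitride ranks first.

silicon nitride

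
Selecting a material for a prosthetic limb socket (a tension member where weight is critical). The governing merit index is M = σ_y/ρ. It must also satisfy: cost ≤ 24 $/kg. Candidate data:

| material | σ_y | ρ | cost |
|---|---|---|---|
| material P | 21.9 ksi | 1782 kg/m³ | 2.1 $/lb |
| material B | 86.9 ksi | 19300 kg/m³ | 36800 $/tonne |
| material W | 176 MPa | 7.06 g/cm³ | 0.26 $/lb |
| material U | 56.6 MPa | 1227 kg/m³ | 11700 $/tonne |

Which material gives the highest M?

Screen on constraints: cost ≤ 24 $/kg. Survivors: material P, material W, material U.
Normalizing units and computing the index:
  material P: σ_y = 151.0 MPa, ρ = 1782 kg/m³
  material W: σ_y = 176.0 MPa, ρ = 7060 kg/m³
  material U: σ_y = 56.60 MPa, ρ = 1227 kg/m³
  material P: M = 84.7 kN·m/kg
  material U: M = 46.1 kN·m/kg
  material W: M = 24.9 kN·m/kg
The maximum is for material P.

material P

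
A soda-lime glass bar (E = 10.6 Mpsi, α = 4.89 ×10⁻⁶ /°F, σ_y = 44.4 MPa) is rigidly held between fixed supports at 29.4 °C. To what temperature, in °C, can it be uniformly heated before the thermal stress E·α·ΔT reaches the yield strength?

E = 10.6 Mpsi = 73.08 GPa.
α = 4.89×10⁻⁶/°F × 9/5 = 8.80×10⁻⁶/K.
E·α·ΔT = 44.40 MPa ⇒ ΔT = 44.40 / (73.08×10³ × 8.80×10⁻⁶) = 69.02 K.
T = 29.4 + 69.02 = 98.42 °C.

98.4 °C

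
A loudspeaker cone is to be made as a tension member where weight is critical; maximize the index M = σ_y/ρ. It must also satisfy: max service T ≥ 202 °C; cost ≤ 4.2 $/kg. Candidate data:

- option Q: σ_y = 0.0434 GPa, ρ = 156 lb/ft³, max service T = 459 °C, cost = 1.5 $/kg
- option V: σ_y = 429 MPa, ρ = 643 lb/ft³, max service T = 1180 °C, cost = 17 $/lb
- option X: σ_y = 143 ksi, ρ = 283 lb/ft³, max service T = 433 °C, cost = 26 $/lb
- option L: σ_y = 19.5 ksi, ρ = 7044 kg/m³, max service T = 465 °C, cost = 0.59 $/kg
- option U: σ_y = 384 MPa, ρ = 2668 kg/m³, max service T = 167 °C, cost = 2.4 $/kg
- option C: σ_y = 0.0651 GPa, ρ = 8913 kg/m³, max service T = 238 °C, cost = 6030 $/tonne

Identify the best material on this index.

option L

Screen on constraints: max service T ≥ 202 °C; cost ≤ 4.2 $/kg. Survivors: option Q, option L.
Putting every candidate on a common basis:
  option Q: σ_y = 43.40 MPa, ρ = 2499 kg/m³
  option L: σ_y = 134.4 MPa, ρ = 7044 kg/m³
  option L: M = 19.1 kN·m/kg
  option Q: M = 17.4 kN·m/kg
The maximum is for option L.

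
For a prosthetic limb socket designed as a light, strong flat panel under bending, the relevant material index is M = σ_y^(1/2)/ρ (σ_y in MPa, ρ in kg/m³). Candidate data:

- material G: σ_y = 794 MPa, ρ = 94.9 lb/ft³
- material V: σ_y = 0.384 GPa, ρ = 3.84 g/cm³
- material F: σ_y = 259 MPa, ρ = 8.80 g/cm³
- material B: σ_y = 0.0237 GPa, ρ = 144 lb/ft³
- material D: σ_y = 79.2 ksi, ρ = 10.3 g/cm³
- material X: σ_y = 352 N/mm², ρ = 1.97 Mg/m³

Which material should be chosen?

material G

After converting to SI:
  material G: σ_y = 794.0 MPa, ρ = 1520 kg/m³
  material V: σ_y = 384.0 MPa, ρ = 3840 kg/m³
  material F: σ_y = 259.0 MPa, ρ = 8800 kg/m³
  material B: σ_y = 23.70 MPa, ρ = 2307 kg/m³
  material D: σ_y = 546.1 MPa, ρ = 10300 kg/m³
  material X: σ_y = 352.0 MPa, ρ = 1970 kg/m³
  material G: M = 18.5×10⁻³
  material X: M = 9.52×10⁻³
  material V: M = 5.10×10⁻³
  material D: M = 2.27×10⁻³
  material B: M = 2.11×10⁻³
  material F: M = 1.83×10⁻³
The maximum is for material G.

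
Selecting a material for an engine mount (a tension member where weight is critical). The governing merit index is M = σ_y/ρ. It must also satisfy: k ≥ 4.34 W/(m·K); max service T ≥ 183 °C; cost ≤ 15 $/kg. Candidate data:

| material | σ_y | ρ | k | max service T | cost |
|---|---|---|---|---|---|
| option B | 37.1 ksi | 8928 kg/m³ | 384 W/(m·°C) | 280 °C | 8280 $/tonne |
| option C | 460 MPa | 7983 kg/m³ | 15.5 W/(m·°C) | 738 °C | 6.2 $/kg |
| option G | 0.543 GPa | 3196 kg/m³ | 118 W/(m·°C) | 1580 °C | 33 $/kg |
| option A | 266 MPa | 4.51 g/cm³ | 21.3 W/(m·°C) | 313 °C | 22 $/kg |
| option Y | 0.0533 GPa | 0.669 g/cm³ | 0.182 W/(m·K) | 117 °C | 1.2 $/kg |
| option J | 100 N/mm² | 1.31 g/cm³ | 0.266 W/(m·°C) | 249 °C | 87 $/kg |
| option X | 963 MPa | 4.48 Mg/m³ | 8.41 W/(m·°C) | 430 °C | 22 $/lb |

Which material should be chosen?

option C

Screen on constraints: k ≥ 4.34 W/(m·K); max service T ≥ 183 °C; cost ≤ 15 $/kg. Survivors: option B, option C.
Convert each candidate to consistent units, then evaluate M:
  option B: σ_y = 255.8 MPa, ρ = 8928 kg/m³
  option C: σ_y = 460.0 MPa, ρ = 7983 kg/m³
  option C: M = 57.6 kN·m/kg
  option B: M = 28.7 kN·m/kg
Option C has the largest M.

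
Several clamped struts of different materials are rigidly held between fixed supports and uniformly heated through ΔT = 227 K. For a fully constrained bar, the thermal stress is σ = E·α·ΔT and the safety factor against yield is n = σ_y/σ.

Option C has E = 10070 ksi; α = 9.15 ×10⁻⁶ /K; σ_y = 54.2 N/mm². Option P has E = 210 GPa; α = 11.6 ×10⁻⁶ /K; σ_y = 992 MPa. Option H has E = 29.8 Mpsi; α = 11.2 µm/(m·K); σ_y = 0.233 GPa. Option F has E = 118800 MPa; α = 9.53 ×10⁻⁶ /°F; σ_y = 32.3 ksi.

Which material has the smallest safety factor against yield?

option C

Per material, after unit conversion:
  option C: E = 69.43, α = 9.15, σ_y = 54.20 → σ = 144 MPa, n = 0.376
  option P: E = 210.0, α = 11.6, σ_y = 992.0 → σ = 553 MPa, n = 1.79
  option H: E = 205.5, α = 11.2, σ_y = 233.0 → σ = 522 MPa, n = 0.446
  option F: E = 118.8, α = 17.2, σ_y = 222.7 → σ = 463 MPa, n = 0.481
Smallest n: option C with n = 0.376.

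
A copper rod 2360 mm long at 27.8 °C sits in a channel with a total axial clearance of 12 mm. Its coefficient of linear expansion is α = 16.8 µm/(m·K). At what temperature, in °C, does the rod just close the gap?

α·L₀·ΔT = 12.0 mm ⇒ ΔT = 12.0 / (16.8×10⁻⁶ × 2360.0) = 302.7 K.
T = 27.8 + 302.7 = 330.5 °C.

330 °C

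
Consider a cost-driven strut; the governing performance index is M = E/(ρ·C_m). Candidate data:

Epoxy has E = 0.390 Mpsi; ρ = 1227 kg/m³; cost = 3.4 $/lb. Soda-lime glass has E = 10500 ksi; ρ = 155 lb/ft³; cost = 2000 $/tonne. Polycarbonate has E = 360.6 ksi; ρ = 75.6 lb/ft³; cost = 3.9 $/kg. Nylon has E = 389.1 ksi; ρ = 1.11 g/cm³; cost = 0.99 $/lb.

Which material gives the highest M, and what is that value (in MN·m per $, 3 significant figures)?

soda-lime glass, M = 14.6 MN·m per $

In SI units:
  epoxy: E = 2.689 GPa, ρ = 1227 kg/m³, cost = 7.496 $/kg
  soda-lime glass: E = 72.39 GPa, ρ = 2483 kg/m³, cost = 2.000 $/kg
  polycarbonate: E = 2.486 GPa, ρ = 1211 kg/m³, cost = 3.900 $/kg
  nylon: E = 2.683 GPa, ρ = 1110 kg/m³, cost = 2.183 $/kg
  soda-lime glass: M = 14.6 MN·m per $
  nylon: M = 1.11 MN·m per $
  polycarbonate: M = 0.526 MN·m per $
  epoxy: M = 0.292 MN·m per $
Soda-lime glass ranks first.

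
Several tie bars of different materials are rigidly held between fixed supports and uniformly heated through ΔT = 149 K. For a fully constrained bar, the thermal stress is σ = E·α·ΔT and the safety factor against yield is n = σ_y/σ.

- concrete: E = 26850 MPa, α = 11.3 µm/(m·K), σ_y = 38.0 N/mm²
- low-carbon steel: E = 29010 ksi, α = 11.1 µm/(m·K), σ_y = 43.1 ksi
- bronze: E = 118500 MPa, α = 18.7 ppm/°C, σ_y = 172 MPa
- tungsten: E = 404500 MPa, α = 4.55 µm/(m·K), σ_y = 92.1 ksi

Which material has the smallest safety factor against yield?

With everything in SI (GPa, ×10⁻⁶/K, MPa):
  concrete: E = 26.85, α = 11.3, σ_y = 38.00 → σ = 45.2 MPa, n = 0.841
  low-carbon steel: E = 200.0, α = 11.1, σ_y = 297.2 → σ = 331 MPa, n = 0.898
  bronze: E = 118.5, α = 18.7, σ_y = 172.0 → σ = 330 MPa, n = 0.521
  tungsten: E = 404.5, α = 4.55, σ_y = 635.0 → σ = 274 MPa, n = 2.32
Bronze has the lowest safety factor, n = 0.521.

bronze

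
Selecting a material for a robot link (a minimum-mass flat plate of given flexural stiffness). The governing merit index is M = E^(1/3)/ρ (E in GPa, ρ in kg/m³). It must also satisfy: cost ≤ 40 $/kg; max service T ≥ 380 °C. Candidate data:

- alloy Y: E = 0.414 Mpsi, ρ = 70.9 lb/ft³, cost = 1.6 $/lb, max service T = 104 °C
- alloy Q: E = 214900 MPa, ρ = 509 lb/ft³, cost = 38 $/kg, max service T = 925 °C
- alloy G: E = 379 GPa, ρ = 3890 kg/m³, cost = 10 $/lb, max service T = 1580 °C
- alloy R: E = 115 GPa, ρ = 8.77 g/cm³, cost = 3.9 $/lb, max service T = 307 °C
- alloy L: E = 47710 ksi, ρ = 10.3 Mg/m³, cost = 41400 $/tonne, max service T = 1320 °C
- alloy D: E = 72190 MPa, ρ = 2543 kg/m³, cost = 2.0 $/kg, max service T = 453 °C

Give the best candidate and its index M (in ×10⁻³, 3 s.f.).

alloy G, M = 1.86×10⁻³

Screen on constraints: cost ≤ 40 $/kg; max service T ≥ 380 °C. Survivors: alloy Q, alloy G, alloy D.
In SI units:
  alloy Q: E = 214.9 GPa, ρ = 8153 kg/m³
  alloy G: E = 379.0 GPa, ρ = 3890 kg/m³
  alloy D: E = 72.19 GPa, ρ = 2543 kg/m³
  alloy G: M = 1.86×10⁻³
  alloy D: M = 1.64×10⁻³
  alloy Q: M = 0.735×10⁻³
The maximum is for alloy G.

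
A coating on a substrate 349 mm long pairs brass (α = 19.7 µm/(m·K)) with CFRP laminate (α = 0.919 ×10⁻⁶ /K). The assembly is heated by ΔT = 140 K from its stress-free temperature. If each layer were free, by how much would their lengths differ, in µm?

918 µm

Δα = |19.7 − 0.919|×10⁻⁶/K = 18.8×10⁻⁶/K.
ΔL_mismatch = Δα·L·ΔT = 18.8×10⁻⁶ × 349.0 mm × 140.0 K = 918 µm.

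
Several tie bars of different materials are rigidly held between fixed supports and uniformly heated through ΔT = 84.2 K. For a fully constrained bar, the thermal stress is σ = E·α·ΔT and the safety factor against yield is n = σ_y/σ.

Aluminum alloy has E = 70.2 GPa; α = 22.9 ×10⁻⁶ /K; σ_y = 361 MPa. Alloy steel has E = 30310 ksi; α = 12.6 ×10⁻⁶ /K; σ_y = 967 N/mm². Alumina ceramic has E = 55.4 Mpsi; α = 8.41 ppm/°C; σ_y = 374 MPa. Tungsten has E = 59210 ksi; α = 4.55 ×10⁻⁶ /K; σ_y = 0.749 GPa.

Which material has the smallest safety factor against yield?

Per material, after unit conversion:
  aluminum alloy: E = 70.20, α = 22.9, σ_y = 361.0 → σ = 135 MPa, n = 2.67
  alloy steel: E = 209.0, α = 12.6, σ_y = 967.0 → σ = 222 MPa, n = 4.36
  alumina ceramic: E = 382.0, α = 8.41, σ_y = 374.0 → σ = 270 MPa, n = 1.38
  tungsten: E = 408.2, α = 4.55, σ_y = 749.0 → σ = 156 MPa, n = 4.79
Alumina ceramic has the lowest safety factor, n = 1.38.

alumina ceramic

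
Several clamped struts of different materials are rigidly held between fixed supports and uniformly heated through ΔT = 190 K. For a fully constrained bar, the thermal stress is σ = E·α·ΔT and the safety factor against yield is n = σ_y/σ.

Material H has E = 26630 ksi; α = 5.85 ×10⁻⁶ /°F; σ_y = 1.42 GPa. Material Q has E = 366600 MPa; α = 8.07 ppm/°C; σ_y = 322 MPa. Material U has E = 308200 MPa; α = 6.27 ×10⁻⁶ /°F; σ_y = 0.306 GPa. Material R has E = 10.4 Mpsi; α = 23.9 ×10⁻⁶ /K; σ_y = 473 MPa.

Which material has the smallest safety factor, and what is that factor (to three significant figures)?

material U, n = 0.463

Per material, after unit conversion:
  material H: E = 183.6, α = 10.5, σ_y = 1420 → σ = 367 MPa, n = 3.87
  material Q: E = 366.6, α = 8.07, σ_y = 322.0 → σ = 562 MPa, n = 0.573
  material U: E = 308.2, α = 11.3, σ_y = 306.0 → σ = 661 MPa, n = 0.463
  material R: E = 71.71, α = 23.9, σ_y = 473.0 → σ = 326 MPa, n = 1.45
Material U has the lowest safety factor, n = 0.463.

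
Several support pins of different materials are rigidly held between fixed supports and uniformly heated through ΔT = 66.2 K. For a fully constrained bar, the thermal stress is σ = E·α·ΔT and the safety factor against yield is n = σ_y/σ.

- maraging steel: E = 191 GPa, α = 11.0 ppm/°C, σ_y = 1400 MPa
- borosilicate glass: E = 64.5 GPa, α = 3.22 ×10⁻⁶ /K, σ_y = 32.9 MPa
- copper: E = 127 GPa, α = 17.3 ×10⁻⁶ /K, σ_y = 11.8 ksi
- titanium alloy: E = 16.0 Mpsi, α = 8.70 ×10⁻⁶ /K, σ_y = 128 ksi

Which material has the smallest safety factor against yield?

copper

In consistent units (E in GPa, α in ×10⁻⁶/K, σ_y in MPa):
  maraging steel: E = 191.0, α = 11.0, σ_y = 1400 → σ = 139 MPa, n = 10.1
  borosilicate glass: E = 64.50, α = 3.22, σ_y = 32.90 → σ = 13.7 MPa, n = 2.39
  copper: E = 127.0, α = 17.3, σ_y = 81.36 → σ = 145 MPa, n = 0.559
  titanium alloy: E = 110.3, α = 8.70, σ_y = 882.5 → σ = 63.5 MPa, n = 13.9
The minimum is copper at n = 0.559.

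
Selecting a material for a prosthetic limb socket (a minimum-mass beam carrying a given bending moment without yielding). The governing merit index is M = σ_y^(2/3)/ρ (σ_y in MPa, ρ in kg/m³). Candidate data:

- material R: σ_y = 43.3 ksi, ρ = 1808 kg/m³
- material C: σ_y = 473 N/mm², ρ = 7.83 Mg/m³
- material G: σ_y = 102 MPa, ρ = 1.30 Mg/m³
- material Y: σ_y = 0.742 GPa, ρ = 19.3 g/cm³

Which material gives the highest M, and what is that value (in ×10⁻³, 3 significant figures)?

Normalizing units and computing the index:
  material R: σ_y = 298.5 MPa, ρ = 1808 kg/m³
  material C: σ_y = 473.0 MPa, ρ = 7830 kg/m³
  material G: σ_y = 102.0 MPa, ρ = 1300 kg/m³
  material Y: σ_y = 742.0 MPa, ρ = 19300 kg/m³
  material R: M = 24.7×10⁻³
  material G: M = 16.8×10⁻³
  material C: M = 7.75×10⁻³
  material Y: M = 4.25×10⁻³
The maximum is for material R.

material R, M = 24.7×10⁻³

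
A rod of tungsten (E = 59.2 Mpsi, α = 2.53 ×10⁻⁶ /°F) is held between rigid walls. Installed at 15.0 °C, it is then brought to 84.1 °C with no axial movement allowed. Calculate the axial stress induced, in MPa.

E = 59.2 Mpsi = 408.2 GPa.
α = 2.53×10⁻⁶/°F × 9/5 = 4.55×10⁻⁶/K.
ΔT = 69.10 K. Constrained thermal stress σ = E·α·ΔT = 408.2×10³ MPa × 4.55×10⁻⁶ × 69.10 = 128 MPa (compressive).

128 MPa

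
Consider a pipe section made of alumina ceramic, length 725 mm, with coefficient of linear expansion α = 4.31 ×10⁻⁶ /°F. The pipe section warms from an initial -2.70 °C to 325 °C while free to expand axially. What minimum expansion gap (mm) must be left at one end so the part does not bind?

1.84 mm

Convert α: 4.31×10⁻⁶/°F × (9/5) = 7.76×10⁻⁶/K.
ΔT = 325 − (-2.70) = 327.7 K.
ΔL = α·L₀·ΔT = 7.76×10⁻⁶ × 725 mm × 327.7 K = 1.84 mm.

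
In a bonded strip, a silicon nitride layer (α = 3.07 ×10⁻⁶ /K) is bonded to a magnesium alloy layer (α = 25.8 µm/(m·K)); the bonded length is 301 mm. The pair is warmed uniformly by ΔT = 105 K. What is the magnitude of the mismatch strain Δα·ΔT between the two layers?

Δα = |3.07 − 25.8|×10⁻⁶/K = 22.7×10⁻⁶/K.
Mismatch strain = Δα·ΔT = 22.7×10⁻⁶ × 105.0 = 2.39×10⁻³.

2.39×10⁻³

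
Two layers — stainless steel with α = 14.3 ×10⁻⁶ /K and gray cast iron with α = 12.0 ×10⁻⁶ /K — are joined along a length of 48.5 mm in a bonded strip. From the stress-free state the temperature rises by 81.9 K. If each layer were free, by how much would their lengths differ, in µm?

9.14 µm

Δα = |14.3 − 12.0|×10⁻⁶/K = 2.30×10⁻⁶/K.
ΔL_mismatch = Δα·L·ΔT = 2.30×10⁻⁶ × 48.5 mm × 81.9 K = 9.14 µm.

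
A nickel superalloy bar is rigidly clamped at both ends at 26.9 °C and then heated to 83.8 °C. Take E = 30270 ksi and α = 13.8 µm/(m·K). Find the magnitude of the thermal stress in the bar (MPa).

164 MPa

E = 30270 ksi = 208.7 GPa.
ΔT = 56.90 K. Constrained thermal stress σ = E·α·ΔT = 208.7×10³ MPa × 13.8×10⁻⁶ × 56.90 = 164 MPa (compressive).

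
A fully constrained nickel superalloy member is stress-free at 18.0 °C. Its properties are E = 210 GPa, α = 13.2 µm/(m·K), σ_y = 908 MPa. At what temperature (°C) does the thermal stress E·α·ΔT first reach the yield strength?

346 °C

E·α·ΔT = 908.0 MPa ⇒ ΔT = 908.0 / (210.0×10³ × 13.2×10⁻⁶) = 327.6 K.
T = 18.0 + 327.6 = 345.6 °C.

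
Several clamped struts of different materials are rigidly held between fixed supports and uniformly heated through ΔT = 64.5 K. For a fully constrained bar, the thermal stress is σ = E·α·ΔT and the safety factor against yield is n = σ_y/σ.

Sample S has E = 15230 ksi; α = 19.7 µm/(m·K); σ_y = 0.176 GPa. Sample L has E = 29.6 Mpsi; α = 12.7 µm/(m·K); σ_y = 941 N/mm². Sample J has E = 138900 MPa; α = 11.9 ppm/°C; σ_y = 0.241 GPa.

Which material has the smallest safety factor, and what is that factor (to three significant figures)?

Per material, after unit conversion:
  sample S: E = 105.0, α = 19.7, σ_y = 176.0 → σ = 133 MPa, n = 1.32
  sample L: E = 204.1, α = 12.7, σ_y = 941.0 → σ = 167 MPa, n = 5.63
  sample J: E = 138.9, α = 11.9, σ_y = 241.0 → σ = 107 MPa, n = 2.26
Sample S has the lowest safety factor, n = 1.32.

sample S, n = 1.32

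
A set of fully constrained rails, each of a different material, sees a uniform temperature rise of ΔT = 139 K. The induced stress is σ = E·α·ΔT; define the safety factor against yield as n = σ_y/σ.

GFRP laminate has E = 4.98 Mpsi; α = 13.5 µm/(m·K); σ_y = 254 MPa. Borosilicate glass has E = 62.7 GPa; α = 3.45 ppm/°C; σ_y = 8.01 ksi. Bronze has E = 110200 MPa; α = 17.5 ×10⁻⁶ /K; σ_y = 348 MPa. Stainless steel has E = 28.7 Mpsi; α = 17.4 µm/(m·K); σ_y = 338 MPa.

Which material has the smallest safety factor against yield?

Converting E to GPa, α to ×10⁻⁶/K, σ_y to MPa, then σ and n for each:
  GFRP laminate: E = 34.34, α = 13.5, σ_y = 254.0 → σ = 64.4 MPa, n = 3.94
  borosilicate glass: E = 62.70, α = 3.45, σ_y = 55.23 → σ = 30.1 MPa, n = 1.84
  bronze: E = 110.2, α = 17.5, σ_y = 348.0 → σ = 268 MPa, n = 1.30
  stainless steel: E = 197.9, α = 17.4, σ_y = 338.0 → σ = 479 MPa, n = 0.706
Stainless steel has the lowest safety factor, n = 0.706.

stainless steel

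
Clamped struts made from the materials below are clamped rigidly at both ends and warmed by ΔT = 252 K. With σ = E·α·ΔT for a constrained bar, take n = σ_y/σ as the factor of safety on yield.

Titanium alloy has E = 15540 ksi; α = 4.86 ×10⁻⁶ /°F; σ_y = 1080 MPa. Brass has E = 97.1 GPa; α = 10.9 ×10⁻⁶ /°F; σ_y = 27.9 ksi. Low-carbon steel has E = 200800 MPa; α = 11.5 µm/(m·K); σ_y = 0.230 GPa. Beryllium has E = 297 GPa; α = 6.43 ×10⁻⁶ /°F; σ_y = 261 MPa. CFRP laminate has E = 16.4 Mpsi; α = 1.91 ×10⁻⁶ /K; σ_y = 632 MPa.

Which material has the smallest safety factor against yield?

Converting E to GPa, α to ×10⁻⁶/K, σ_y to MPa, then σ and n for each:
  titanium alloy: E = 107.1, α = 8.75, σ_y = 1080 → σ = 236 MPa, n = 4.57
  brass: E = 97.10, α = 19.6, σ_y = 192.4 → σ = 480 MPa, n = 0.401
  low-carbon steel: E = 200.8, α = 11.5, σ_y = 230.0 → σ = 582 MPa, n = 0.395
  beryllium: E = 297.0, α = 11.6, σ_y = 261.0 → σ = 866 MPa, n = 0.301
  CFRP laminate: E = 113.1, α = 1.91, σ_y = 632.0 → σ = 54.4 MPa, n = 11.6
Smallest n: beryllium with n = 0.301.

beryllium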